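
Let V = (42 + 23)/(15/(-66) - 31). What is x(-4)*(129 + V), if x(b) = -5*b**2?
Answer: -6975440/687 ≈ -10153.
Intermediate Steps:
V = -1430/687 (V = 65/(15*(-1/66) - 31) = 65/(-5/22 - 31) = 65/(-687/22) = 65*(-22/687) = -1430/687 ≈ -2.0815)
x(-4)*(129 + V) = (-5*(-4)**2)*(129 - 1430/687) = -5*16*(87193/687) = -80*87193/687 = -6975440/687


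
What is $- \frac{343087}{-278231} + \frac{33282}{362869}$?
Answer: $\frac{133755720745}{100961404739} \approx 1.3248$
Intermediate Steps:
$- \frac{343087}{-278231} + \frac{33282}{362869} = \left(-343087\right) \left(- \frac{1}{278231}\right) + 33282 \cdot \frac{1}{362869} = \frac{343087}{278231} + \frac{33282}{362869} = \frac{133755720745}{100961404739}$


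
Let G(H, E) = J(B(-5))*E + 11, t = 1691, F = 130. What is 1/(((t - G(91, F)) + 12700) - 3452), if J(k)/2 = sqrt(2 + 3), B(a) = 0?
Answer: 683/7442699 + 65*sqrt(5)/29770796 ≈ 9.6650e-5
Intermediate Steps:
J(k) = 2*sqrt(5) (J(k) = 2*sqrt(2 + 3) = 2*sqrt(5))
G(H, E) = 11 + 2*E*sqrt(5) (G(H, E) = (2*sqrt(5))*E + 11 = 2*E*sqrt(5) + 11 = 11 + 2*E*sqrt(5))
1/(((t - G(91, F)) + 12700) - 3452) = 1/(((1691 - (11 + 2*130*sqrt(5))) + 12700) - 3452) = 1/(((1691 - (11 + 260*sqrt(5))) + 12700) - 3452) = 1/(((1691 + (-11 - 260*sqrt(5))) + 12700) - 3452) = 1/(((1680 - 260*sqrt(5)) + 12700) - 3452) = 1/((14380 - 260*sqrt(5)) - 3452) = 1/(10928 - 260*sqrt(5))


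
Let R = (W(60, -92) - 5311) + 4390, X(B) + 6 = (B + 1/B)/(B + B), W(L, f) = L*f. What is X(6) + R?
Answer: -464147/72 ≈ -6446.5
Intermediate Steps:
X(B) = -6 + (B + 1/B)/(2*B) (X(B) = -6 + (B + 1/B)/(B + B) = -6 + (B + 1/B)/((2*B)) = -6 + (B + 1/B)*(1/(2*B)) = -6 + (B + 1/B)/(2*B))
R = -6441 (R = (60*(-92) - 5311) + 4390 = (-5520 - 5311) + 4390 = -10831 + 4390 = -6441)
X(6) + R = (-11/2 + (½)/6²) - 6441 = (-11/2 + (½)*(1/36)) - 6441 = (-11/2 + 1/72) - 6441 = -395/72 - 6441 = -464147/72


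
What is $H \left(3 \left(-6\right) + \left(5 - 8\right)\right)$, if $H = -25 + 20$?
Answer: $105$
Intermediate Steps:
$H = -5$
$H \left(3 \left(-6\right) + \left(5 - 8\right)\right) = - 5 \left(3 \left(-6\right) + \left(5 - 8\right)\right) = - 5 \left(-18 - 3\right) = \left(-5\right) \left(-21\right) = 105$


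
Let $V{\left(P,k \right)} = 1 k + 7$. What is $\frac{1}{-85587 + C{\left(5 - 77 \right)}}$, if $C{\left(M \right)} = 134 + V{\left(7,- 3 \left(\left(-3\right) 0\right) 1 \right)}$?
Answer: $- \frac{1}{85446} \approx -1.1703 \cdot 10^{-5}$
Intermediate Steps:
$V{\left(P,k \right)} = 7 + k$ ($V{\left(P,k \right)} = k + 7 = 7 + k$)
$C{\left(M \right)} = 141$ ($C{\left(M \right)} = 134 + \left(7 + - 3 \left(\left(-3\right) 0\right) 1\right) = 134 + \left(7 + \left(-3\right) 0 \cdot 1\right) = 134 + \left(7 + 0 \cdot 1\right) = 134 + \left(7 + 0\right) = 134 + 7 = 141$)
$\frac{1}{-85587 + C{\left(5 - 77 \right)}} = \frac{1}{-85587 + 141} = \frac{1}{-85446} = - \frac{1}{85446}$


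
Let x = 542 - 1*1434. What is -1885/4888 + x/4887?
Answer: -1044007/1837512 ≈ -0.56816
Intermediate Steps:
x = -892 (x = 542 - 1434 = -892)
-1885/4888 + x/4887 = -1885/4888 - 892/4887 = -1885*1/4888 - 892*1/4887 = -145/376 - 892/4887 = -1044007/1837512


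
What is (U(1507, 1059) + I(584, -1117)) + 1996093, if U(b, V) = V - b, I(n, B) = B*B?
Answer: 3243334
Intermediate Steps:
I(n, B) = B²
(U(1507, 1059) + I(584, -1117)) + 1996093 = ((1059 - 1*1507) + (-1117)²) + 1996093 = ((1059 - 1507) + 1247689) + 1996093 = (-448 + 1247689) + 1996093 = 1247241 + 1996093 = 3243334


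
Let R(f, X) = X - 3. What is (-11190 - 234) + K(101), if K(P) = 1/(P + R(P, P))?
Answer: -2273375/199 ≈ -11424.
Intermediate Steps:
R(f, X) = -3 + X
K(P) = 1/(-3 + 2*P) (K(P) = 1/(P + (-3 + P)) = 1/(-3 + 2*P))
(-11190 - 234) + K(101) = (-11190 - 234) + 1/(-3 + 2*101) = -11424 + 1/(-3 + 202) = -11424 + 1/199 = -2273375/199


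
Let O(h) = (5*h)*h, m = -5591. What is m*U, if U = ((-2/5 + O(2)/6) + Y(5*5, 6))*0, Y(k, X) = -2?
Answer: 0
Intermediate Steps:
O(h) = 5*h²
U = 0 (U = ((-2/5 + (5*2²)/6) - 2)*0 = ((-2*⅕ + (5*4)*(⅙)) - 2)*0 = ((-⅖ + 20*(⅙)) - 2)*0 = ((-⅖ + 10/3) - 2)*0 = (44/15 - 2)*0 = (14/15)*0 = 0)
m*U = -5591*0 = 0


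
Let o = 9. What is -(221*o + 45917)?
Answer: -47906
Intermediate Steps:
-(221*o + 45917) = -(221*9 + 45917) = -(1989 + 45917) = -1*47906 = -47906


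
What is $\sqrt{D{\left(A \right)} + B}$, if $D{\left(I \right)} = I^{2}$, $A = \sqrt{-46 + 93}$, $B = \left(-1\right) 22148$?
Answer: $i \sqrt{22101} \approx 148.66 i$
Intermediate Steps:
$B = -22148$
$A = \sqrt{47} \approx 6.8557$
$\sqrt{D{\left(A \right)} + B} = \sqrt{\left(\sqrt{47}\right)^{2} - 22148} = \sqrt{47 - 22148} = \sqrt{-22101} = i \sqrt{22101}$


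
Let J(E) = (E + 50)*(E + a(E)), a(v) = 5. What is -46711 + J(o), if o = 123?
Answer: -24567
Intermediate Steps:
J(E) = (5 + E)*(50 + E) (J(E) = (E + 50)*(E + 5) = (50 + E)*(5 + E) = (5 + E)*(50 + E))
-46711 + J(o) = -46711 + (250 + 123² + 55*123) = -46711 + (250 + 15129 + 6765) = -46711 + 22144 = -24567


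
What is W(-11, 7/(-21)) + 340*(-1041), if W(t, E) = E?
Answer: -1061821/3 ≈ -3.5394e+5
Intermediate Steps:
W(-11, 7/(-21)) + 340*(-1041) = 7/(-21) + 340*(-1041) = 7*(-1/21) - 353940 = -1/3 - 353940 = -1061821/3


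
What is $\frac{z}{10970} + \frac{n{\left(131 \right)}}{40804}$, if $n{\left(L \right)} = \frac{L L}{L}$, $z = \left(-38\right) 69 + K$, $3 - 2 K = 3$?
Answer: $- \frac{52775509}{223809940} \approx -0.23581$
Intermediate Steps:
$K = 0$ ($K = \frac{3}{2} - \frac{3}{2} = 0$)
$z = -2622$ ($z = \left(-38\right) 69 + 0 = -2622 + 0 = -2622$)
$n{\left(L \right)} = L$ ($n{\left(L \right)} = \frac{L^{2}}{L} = L$)
$\frac{z}{10970} + \frac{n{\left(131 \right)}}{40804} = - \frac{2622}{10970} + \frac{131}{40804} = \left(-2622\right) \frac{1}{10970} + 131 \cdot \frac{1}{40804} = - \frac{1311}{5485} + \frac{131}{40804} = - \frac{52775509}{223809940}$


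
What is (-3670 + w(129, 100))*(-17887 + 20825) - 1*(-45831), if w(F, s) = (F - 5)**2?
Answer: 34438059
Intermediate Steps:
w(F, s) = (-5 + F)**2
(-3670 + w(129, 100))*(-17887 + 20825) - 1*(-45831) = (-3670 + (-5 + 129)**2)*(-17887 + 20825) - 1*(-45831) = (-3670 + 124**2)*2938 + 45831 = (-3670 + 15376)*2938 + 45831 = 11706*2938 + 45831 = 34392228 + 45831 = 34438059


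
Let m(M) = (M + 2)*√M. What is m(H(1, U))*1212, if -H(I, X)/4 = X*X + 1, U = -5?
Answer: -247248*I*√26 ≈ -1.2607e+6*I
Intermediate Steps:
H(I, X) = -4 - 4*X² (H(I, X) = -4*(X*X + 1) = -4*(X² + 1) = -4*(1 + X²) = -4 - 4*X²)
m(M) = √M*(2 + M) (m(M) = (2 + M)*√M = √M*(2 + M))
m(H(1, U))*1212 = (√(-4 - 4*(-5)²)*(2 + (-4 - 4*(-5)²)))*1212 = (√(-4 - 4*25)*(2 + (-4 - 4*25)))*1212 = (√(-4 - 100)*(2 + (-4 - 100)))*1212 = (√(-104)*(2 - 104))*1212 = ((2*I*√26)*(-102))*1212 = -204*I*√26*1212 = -247248*I*√26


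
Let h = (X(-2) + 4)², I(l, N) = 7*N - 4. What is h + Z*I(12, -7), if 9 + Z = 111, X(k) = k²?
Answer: -5342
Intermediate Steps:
I(l, N) = -4 + 7*N
h = 64 (h = ((-2)² + 4)² = (4 + 4)² = 8² = 64)
Z = 102 (Z = -9 + 111 = 102)
h + Z*I(12, -7) = 64 + 102*(-4 + 7*(-7)) = 64 + 102*(-4 - 49) = 64 + 102*(-53) = 64 - 5406 = -5342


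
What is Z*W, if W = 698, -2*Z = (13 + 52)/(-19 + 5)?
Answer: 22685/14 ≈ 1620.4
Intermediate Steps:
Z = 65/28 (Z = -(13 + 52)/(2*(-19 + 5)) = -65/(2*(-14)) = -65*(-1)/(2*14) = -1/2*(-65/14) = 65/28 ≈ 2.3214)
Z*W = (65/28)*698 = 22685/14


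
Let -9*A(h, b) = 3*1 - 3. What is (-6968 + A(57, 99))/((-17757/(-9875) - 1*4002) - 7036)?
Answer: 68809000/108982493 ≈ 0.63138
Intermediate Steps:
A(h, b) = 0 (A(h, b) = -(3*1 - 3)/9 = -(3 - 3)/9 = -⅑*0 = 0)
(-6968 + A(57, 99))/((-17757/(-9875) - 1*4002) - 7036) = (-6968 + 0)/((-17757/(-9875) - 1*4002) - 7036) = -6968/((-17757*(-1/9875) - 4002) - 7036) = -6968/((17757/9875 - 4002) - 7036) = -6968/(-39501993/9875 - 7036) = -6968/(-108982493/9875) = -6968*(-9875/108982493) = 68809000/108982493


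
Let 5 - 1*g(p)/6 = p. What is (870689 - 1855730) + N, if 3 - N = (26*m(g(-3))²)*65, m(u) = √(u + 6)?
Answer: -1076298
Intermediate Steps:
g(p) = 30 - 6*p
m(u) = √(6 + u)
N = -91257 (N = 3 - 26*(√(6 + (30 - 6*(-3))))²*65 = 3 - 26*(√(6 + (30 + 18)))²*65 = 3 - 26*(√(6 + 48))²*65 = 3 - 26*(√54)²*65 = 3 - 26*(3*√6)²*65 = 3 - 26*54*65 = 3 - 1404*65 = 3 - 1*91260 = 3 - 91260 = -91257)
(870689 - 1855730) + N = (870689 - 1855730) - 91257 = -985041 - 91257 = -1076298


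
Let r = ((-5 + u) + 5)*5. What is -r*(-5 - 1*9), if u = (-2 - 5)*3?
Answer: -1470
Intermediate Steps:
u = -21 (u = -7*3 = -21)
r = -105 (r = ((-5 - 21) + 5)*5 = (-26 + 5)*5 = -21*5 = -105)
-r*(-5 - 1*9) = -(-105)*(-5 - 1*9) = -(-105)*(-5 - 9) = -(-105)*(-14) = -1*1470 = -1470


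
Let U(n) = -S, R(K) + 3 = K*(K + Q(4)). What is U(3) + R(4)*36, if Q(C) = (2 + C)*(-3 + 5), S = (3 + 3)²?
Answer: 2160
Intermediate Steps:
S = 36 (S = 6² = 36)
Q(C) = 4 + 2*C (Q(C) = (2 + C)*2 = 4 + 2*C)
R(K) = -3 + K*(12 + K) (R(K) = -3 + K*(K + (4 + 2*4)) = -3 + K*(K + (4 + 8)) = -3 + K*(K + 12) = -3 + K*(12 + K))
U(n) = -36 (U(n) = -1*36 = -36)
U(3) + R(4)*36 = -36 + (-3 + 4² + 12*4)*36 = -36 + (-3 + 16 + 48)*36 = -36 + 61*36 = -36 + 2196 = 2160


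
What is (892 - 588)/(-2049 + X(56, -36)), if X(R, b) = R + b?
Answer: -304/2029 ≈ -0.14983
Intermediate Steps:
(892 - 588)/(-2049 + X(56, -36)) = (892 - 588)/(-2049 + (56 - 36)) = 304/(-2049 + 20) = 304/(-2029) = 304*(-1/2029) = -304/2029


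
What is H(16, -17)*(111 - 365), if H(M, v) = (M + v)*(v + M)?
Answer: -254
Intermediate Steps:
H(M, v) = (M + v)**2 (H(M, v) = (M + v)*(M + v) = (M + v)**2)
H(16, -17)*(111 - 365) = (16 - 17)**2*(111 - 365) = (-1)**2*(-254) = 1*(-254) = -254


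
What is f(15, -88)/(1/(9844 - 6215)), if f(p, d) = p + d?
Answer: -264917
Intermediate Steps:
f(p, d) = d + p
f(15, -88)/(1/(9844 - 6215)) = (-88 + 15)/(1/(9844 - 6215)) = -73/(1/3629) = -73/1/3629 = -73*3629 = -264917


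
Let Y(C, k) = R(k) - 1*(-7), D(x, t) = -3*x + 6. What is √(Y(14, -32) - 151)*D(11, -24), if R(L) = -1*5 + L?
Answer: -27*I*√181 ≈ -363.25*I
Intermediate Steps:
R(L) = -5 + L
D(x, t) = 6 - 3*x
Y(C, k) = 2 + k (Y(C, k) = (-5 + k) - 1*(-7) = (-5 + k) + 7 = 2 + k)
√(Y(14, -32) - 151)*D(11, -24) = √((2 - 32) - 151)*(6 - 3*11) = √(-30 - 151)*(6 - 33) = √(-181)*(-27) = (I*√181)*(-27) = -27*I*√181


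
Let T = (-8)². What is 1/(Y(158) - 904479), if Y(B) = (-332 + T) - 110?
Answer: -1/904857 ≈ -1.1051e-6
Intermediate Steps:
T = 64
Y(B) = -378 (Y(B) = (-332 + 64) - 110 = -268 - 110 = -378)
1/(Y(158) - 904479) = 1/(-378 - 904479) = 1/(-904857) = -1/904857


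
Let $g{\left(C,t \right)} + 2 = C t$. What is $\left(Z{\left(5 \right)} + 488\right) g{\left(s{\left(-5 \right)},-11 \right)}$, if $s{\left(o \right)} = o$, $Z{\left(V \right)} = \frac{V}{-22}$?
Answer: $\frac{568743}{22} \approx 25852.0$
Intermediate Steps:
$Z{\left(V \right)} = - \frac{V}{22}$ ($Z{\left(V \right)} = V \left(- \frac{1}{22}\right) = - \frac{V}{22}$)
$g{\left(C,t \right)} = -2 + C t$
$\left(Z{\left(5 \right)} + 488\right) g{\left(s{\left(-5 \right)},-11 \right)} = \left(\left(- \frac{1}{22}\right) 5 + 488\right) \left(-2 - -55\right) = \left(- \frac{5}{22} + 488\right) \left(-2 + 55\right) = \frac{10731}{22} \cdot 53 = \frac{568743}{22}$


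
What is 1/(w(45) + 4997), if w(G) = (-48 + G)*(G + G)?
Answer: 1/4727 ≈ 0.00021155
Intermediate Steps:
w(G) = 2*G*(-48 + G) (w(G) = (-48 + G)*(2*G) = 2*G*(-48 + G))
1/(w(45) + 4997) = 1/(2*45*(-48 + 45) + 4997) = 1/(2*45*(-3) + 4997) = 1/(-270 + 4997) = 1/4727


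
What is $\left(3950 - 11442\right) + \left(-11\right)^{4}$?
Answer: $7149$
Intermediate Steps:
$\left(3950 - 11442\right) + \left(-11\right)^{4} = -7492 + 14641 = 7149$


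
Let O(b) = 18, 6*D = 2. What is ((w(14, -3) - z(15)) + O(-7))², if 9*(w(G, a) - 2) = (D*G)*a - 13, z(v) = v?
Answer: 4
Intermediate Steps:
D = ⅓ (D = (⅙)*2 = ⅓ ≈ 0.33333)
w(G, a) = 5/9 + G*a/27 (w(G, a) = 2 + ((G/3)*a - 13)/9 = 2 + (G*a/3 - 13)/9 = 2 + (-13 + G*a/3)/9 = 2 + (-13/9 + G*a/27) = 5/9 + G*a/27)
((w(14, -3) - z(15)) + O(-7))² = (((5/9 + (1/27)*14*(-3)) - 1*15) + 18)² = (((5/9 - 14/9) - 15) + 18)² = ((-1 - 15) + 18)² = (-16 + 18)² = 2² = 4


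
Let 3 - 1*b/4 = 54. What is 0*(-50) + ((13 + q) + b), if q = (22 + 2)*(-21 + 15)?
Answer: -335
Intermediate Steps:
b = -204 (b = 12 - 4*54 = 12 - 216 = -204)
q = -144 (q = 24*(-6) = -144)
0*(-50) + ((13 + q) + b) = 0*(-50) + ((13 - 144) - 204) = 0 + (-131 - 204) = 0 - 335 = -335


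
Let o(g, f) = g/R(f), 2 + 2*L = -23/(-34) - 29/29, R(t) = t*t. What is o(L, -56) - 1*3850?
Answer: -821004879/213248 ≈ -3850.0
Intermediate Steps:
R(t) = t**2
L = -79/68 (L = -1 + (-23/(-34) - 29/29)/2 = -1 + (-23*(-1/34) - 29*1/29)/2 = -1 + (23/34 - 1)/2 = -1 + (1/2)*(-11/34) = -1 - 11/68 = -79/68 ≈ -1.1618)
o(g, f) = g/f**2 (o(g, f) = g/(f**2) = g/f**2)
o(L, -56) - 1*3850 = -79/68/(-56)**2 - 1*3850 = -79/68*1/3136 - 3850 = -79/213248 - 3850 = -821004879/213248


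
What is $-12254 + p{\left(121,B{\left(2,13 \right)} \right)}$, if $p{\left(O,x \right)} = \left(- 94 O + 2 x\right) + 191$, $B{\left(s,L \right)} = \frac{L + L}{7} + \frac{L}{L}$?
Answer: $- \frac{163993}{7} \approx -23428.0$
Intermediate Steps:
$B{\left(s,L \right)} = 1 + \frac{2 L}{7}$ ($B{\left(s,L \right)} = 2 L \frac{1}{7} + 1 = \frac{2 L}{7} + 1 = 1 + \frac{2 L}{7}$)
$p{\left(O,x \right)} = 191 - 94 O + 2 x$
$-12254 + p{\left(121,B{\left(2,13 \right)} \right)} = -12254 + \left(191 - 11374 + 2 \left(1 + \frac{2}{7} \cdot 13\right)\right) = -12254 + \left(191 - 11374 + 2 \left(1 + \frac{26}{7}\right)\right) = -12254 + \left(191 - 11374 + 2 \cdot \frac{33}{7}\right) = -12254 + \left(191 - 11374 + \frac{66}{7}\right) = -12254 - \frac{78215}{7} = - \frac{163993}{7}$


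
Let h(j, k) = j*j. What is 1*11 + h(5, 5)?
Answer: 36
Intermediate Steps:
h(j, k) = j²
1*11 + h(5, 5) = 1*11 + 5² = 11 + 25 = 36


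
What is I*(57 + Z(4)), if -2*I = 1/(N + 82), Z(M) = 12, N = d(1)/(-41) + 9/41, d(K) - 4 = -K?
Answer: -2829/6736 ≈ -0.41998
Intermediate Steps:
d(K) = 4 - K
N = 6/41 (N = (4 - 1*1)/(-41) + 9/41 = (4 - 1)*(-1/41) + 9*(1/41) = 3*(-1/41) + 9/41 = -3/41 + 9/41 = 6/41 ≈ 0.14634)
I = -41/6736 (I = -1/(2*(6/41 + 82)) = -1/(2*3368/41) = -½*41/3368 = -41/6736 ≈ -0.0060867)
I*(57 + Z(4)) = -41*(57 + 12)/6736 = -41/6736*69 = -2829/6736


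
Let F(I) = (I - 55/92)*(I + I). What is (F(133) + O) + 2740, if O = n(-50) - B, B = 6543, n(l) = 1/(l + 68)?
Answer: 6503119/207 ≈ 31416.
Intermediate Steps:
n(l) = 1/(68 + l)
F(I) = 2*I*(-55/92 + I) (F(I) = (I - 55*1/92)*(2*I) = (I - 55/92)*(2*I) = (-55/92 + I)*(2*I) = 2*I*(-55/92 + I))
O = -117773/18 (O = 1/(68 - 50) - 1*6543 = 1/18 - 6543 = -117773/18 ≈ -6542.9)
(F(133) + O) + 2740 = ((1/46)*133*(-55 + 92*133) - 117773/18) + 2740 = ((1/46)*133*(-55 + 12236) - 117773/18) + 2740 = ((1/46)*133*12181 - 117773/18) + 2740 = (1620073/46 - 117773/18) + 2740 = 5935939/207 + 2740 = 6503119/207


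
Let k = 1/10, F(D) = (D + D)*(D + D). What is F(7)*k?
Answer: 98/5 ≈ 19.600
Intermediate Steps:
F(D) = 4*D**2 (F(D) = (2*D)*(2*D) = 4*D**2)
k = 1/10 ≈ 0.10000
F(7)*k = (4*7**2)*(1/10) = (4*49)*(1/10) = 196*(1/10) = 98/5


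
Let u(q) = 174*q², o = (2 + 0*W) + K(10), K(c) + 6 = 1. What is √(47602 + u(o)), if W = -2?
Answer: 4*√3073 ≈ 221.74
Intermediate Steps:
K(c) = -5 (K(c) = -6 + 1 = -5)
o = -3 (o = (2 + 0*(-2)) - 5 = (2 + 0) - 5 = 2 - 5 = -3)
√(47602 + u(o)) = √(47602 + 174*(-3)²) = √(47602 + 174*9) = √(47602 + 1566) = √49168 = 4*√3073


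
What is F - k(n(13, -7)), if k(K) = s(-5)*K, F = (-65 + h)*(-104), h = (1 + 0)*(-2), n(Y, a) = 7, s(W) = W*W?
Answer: 6793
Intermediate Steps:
s(W) = W²
h = -2 (h = 1*(-2) = -2)
F = 6968 (F = (-65 - 2)*(-104) = -67*(-104) = 6968)
k(K) = 25*K (k(K) = (-5)²*K = 25*K)
F - k(n(13, -7)) = 6968 - 25*7 = 6968 - 1*175 = 6968 - 175 = 6793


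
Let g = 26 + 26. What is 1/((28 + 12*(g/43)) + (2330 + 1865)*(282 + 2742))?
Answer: 43/545486068 ≈ 7.8829e-8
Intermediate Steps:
g = 52
1/((28 + 12*(g/43)) + (2330 + 1865)*(282 + 2742)) = 1/((28 + 12*(52/43)) + (2330 + 1865)*(282 + 2742)) = 1/((28 + 12*(52*(1/43))) + 4195*3024) = 1/((28 + 12*(52/43)) + 12685680) = 1/((28 + 624/43) + 12685680) = 1/(1828/43 + 12685680) = 1/(545486068/43) = 43/545486068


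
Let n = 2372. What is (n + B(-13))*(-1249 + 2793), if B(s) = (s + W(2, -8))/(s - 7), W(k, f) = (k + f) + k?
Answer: 18318402/5 ≈ 3.6637e+6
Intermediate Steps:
W(k, f) = f + 2*k (W(k, f) = (f + k) + k = f + 2*k)
B(s) = (-4 + s)/(-7 + s) (B(s) = (s + (-8 + 2*2))/(s - 7) = (s + (-8 + 4))/(-7 + s) = (s - 4)/(-7 + s) = (-4 + s)/(-7 + s))
(n + B(-13))*(-1249 + 2793) = (2372 + (-4 - 13)/(-7 - 13))*(-1249 + 2793) = (2372 - 17/(-20))*1544 = (2372 - 1/20*(-17))*1544 = (2372 + 17/20)*1544 = (47457/20)*1544 = 18318402/5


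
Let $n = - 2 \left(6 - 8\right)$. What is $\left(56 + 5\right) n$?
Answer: $244$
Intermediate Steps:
$n = 4$ ($n = \left(-2\right) \left(-2\right) = 4$)
$\left(56 + 5\right) n = \left(56 + 5\right) 4 = 61 \cdot 4 = 244$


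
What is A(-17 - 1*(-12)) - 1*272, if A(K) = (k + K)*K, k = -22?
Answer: -137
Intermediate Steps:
A(K) = K*(-22 + K) (A(K) = (-22 + K)*K = K*(-22 + K))
A(-17 - 1*(-12)) - 1*272 = (-17 - 1*(-12))*(-22 + (-17 - 1*(-12))) - 1*272 = (-17 + 12)*(-22 + (-17 + 12)) - 272 = -5*(-22 - 5) - 272 = -5*(-27) - 272 = 135 - 272 = -137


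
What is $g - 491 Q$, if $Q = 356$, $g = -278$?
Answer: $-175074$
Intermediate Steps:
$g - 491 Q = -278 - 174796 = -175074$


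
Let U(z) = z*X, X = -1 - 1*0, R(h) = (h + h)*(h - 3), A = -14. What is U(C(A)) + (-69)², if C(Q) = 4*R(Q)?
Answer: 2857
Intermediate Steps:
R(h) = 2*h*(-3 + h) (R(h) = (2*h)*(-3 + h) = 2*h*(-3 + h))
X = -1 (X = -1 + 0 = -1)
C(Q) = 8*Q*(-3 + Q) (C(Q) = 4*(2*Q*(-3 + Q)) = 8*Q*(-3 + Q))
U(z) = -z (U(z) = z*(-1) = -z)
U(C(A)) + (-69)² = -8*(-14)*(-3 - 14) + (-69)² = -8*(-14)*(-17) + 4761 = -1*1904 + 4761 = -1904 + 4761 = 2857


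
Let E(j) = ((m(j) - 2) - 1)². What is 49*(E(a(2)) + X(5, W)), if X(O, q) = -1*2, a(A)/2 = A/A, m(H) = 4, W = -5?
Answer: -49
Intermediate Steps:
a(A) = 2 (a(A) = 2*(A/A) = 2*1 = 2)
X(O, q) = -2
E(j) = 1 (E(j) = ((4 - 2) - 1)² = (2 - 1)² = 1² = 1)
49*(E(a(2)) + X(5, W)) = 49*(1 - 2) = 49*(-1) = -49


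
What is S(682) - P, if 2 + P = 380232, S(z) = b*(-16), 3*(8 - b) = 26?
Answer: -1140658/3 ≈ -3.8022e+5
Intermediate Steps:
b = -2/3 (b = 8 - 1/3*26 = 8 - 26/3 = -2/3 ≈ -0.66667)
S(z) = 32/3 (S(z) = -2/3*(-16) = 32/3)
P = 380230 (P = -2 + 380232 = 380230)
S(682) - P = 32/3 - 1*380230 = 32/3 - 380230 = -1140658/3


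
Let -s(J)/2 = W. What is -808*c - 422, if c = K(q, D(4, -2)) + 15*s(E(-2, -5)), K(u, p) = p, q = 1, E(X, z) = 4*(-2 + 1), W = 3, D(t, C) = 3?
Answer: 69874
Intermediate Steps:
E(X, z) = -4 (E(X, z) = 4*(-1) = -4)
s(J) = -6 (s(J) = -2*3 = -6)
c = -87 (c = 3 + 15*(-6) = 3 - 90 = -87)
-808*c - 422 = -808*(-87) - 422 = 70296 - 422 = 69874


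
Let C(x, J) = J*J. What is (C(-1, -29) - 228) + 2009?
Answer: 2622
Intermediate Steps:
C(x, J) = J²
(C(-1, -29) - 228) + 2009 = ((-29)² - 228) + 2009 = (841 - 228) + 2009 = 613 + 2009 = 2622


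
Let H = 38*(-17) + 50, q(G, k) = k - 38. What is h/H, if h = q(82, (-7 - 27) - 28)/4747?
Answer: 25/707303 ≈ 3.5346e-5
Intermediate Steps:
q(G, k) = -38 + k
H = -596 (H = -646 + 50 = -596)
h = -100/4747 (h = (-38 + ((-7 - 27) - 28))/4747 = (-38 + (-34 - 28))*(1/4747) = (-38 - 62)*(1/4747) = -100*1/4747 = -100/4747 ≈ -0.021066)
h/H = -100/4747/(-596) = -100/4747*(-1/596) = 25/707303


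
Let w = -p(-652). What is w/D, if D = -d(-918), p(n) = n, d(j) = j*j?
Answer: -163/210681 ≈ -0.00077368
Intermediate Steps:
d(j) = j**2
D = -842724 (D = -1*(-918)**2 = -1*842724 = -842724)
w = 652 (w = -1*(-652) = 652)
w/D = 652/(-842724) = 652*(-1/842724) = -163/210681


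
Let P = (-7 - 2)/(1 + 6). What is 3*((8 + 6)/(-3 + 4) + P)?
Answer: 267/7 ≈ 38.143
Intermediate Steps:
P = -9/7 ≈ -1.2857
3*((8 + 6)/(-3 + 4) + P) = 3*((8 + 6)/(-3 + 4) - 9/7) = 3*(14/1 - 9/7) = 3*(14*1 - 9/7) = 3*(14 - 9/7) = 3*(89/7) = 267/7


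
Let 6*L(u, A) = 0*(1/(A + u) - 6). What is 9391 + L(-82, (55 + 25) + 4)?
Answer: 9391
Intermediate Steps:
L(u, A) = 0 (L(u, A) = (0*(1/(A + u) - 6))/6 = (0*(-6 + 1/(A + u)))/6 = (⅙)*0 = 0)
9391 + L(-82, (55 + 25) + 4) = 9391 + 0 = 9391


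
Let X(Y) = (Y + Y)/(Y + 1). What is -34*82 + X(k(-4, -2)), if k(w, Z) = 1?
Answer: -2787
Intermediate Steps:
X(Y) = 2*Y/(1 + Y) (X(Y) = (2*Y)/(1 + Y) = 2*Y/(1 + Y))
-34*82 + X(k(-4, -2)) = -34*82 + 2*1/(1 + 1) = -2788 + 2*1/2 = -2788 + 2*1*(½) = -2788 + 1 = -2787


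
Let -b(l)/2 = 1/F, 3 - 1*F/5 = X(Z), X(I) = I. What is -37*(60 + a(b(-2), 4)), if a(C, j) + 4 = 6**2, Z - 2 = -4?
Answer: -3404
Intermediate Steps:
Z = -2 (Z = 2 - 4 = -2)
F = 25 (F = 15 - 5*(-2) = 15 + 10 = 25)
b(l) = -2/25
a(C, j) = 32 (a(C, j) = -4 + 6**2 = -4 + 36 = 32)
-37*(60 + a(b(-2), 4)) = -37*(60 + 32) = -37*92 = -3404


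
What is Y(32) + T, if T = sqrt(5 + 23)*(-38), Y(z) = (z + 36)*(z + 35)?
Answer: 4556 - 76*sqrt(7) ≈ 4354.9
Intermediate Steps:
Y(z) = (35 + z)*(36 + z) (Y(z) = (36 + z)*(35 + z) = (35 + z)*(36 + z))
T = -76*sqrt(7) (T = sqrt(28)*(-38) = (2*sqrt(7))*(-38) = -76*sqrt(7) ≈ -201.08)
Y(32) + T = (1260 + 32**2 + 71*32) - 76*sqrt(7) = (1260 + 1024 + 2272) - 76*sqrt(7) = 4556 - 76*sqrt(7)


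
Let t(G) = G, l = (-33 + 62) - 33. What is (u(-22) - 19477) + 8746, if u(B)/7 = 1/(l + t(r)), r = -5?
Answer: -96586/9 ≈ -10732.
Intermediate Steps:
l = -4 (l = 29 - 33 = -4)
u(B) = -7/9 (u(B) = 7/(-4 - 5) = 7/(-9) = 7*(-⅑) = -7/9)
(u(-22) - 19477) + 8746 = (-7/9 - 19477) + 8746 = -175300/9 + 8746 = -96586/9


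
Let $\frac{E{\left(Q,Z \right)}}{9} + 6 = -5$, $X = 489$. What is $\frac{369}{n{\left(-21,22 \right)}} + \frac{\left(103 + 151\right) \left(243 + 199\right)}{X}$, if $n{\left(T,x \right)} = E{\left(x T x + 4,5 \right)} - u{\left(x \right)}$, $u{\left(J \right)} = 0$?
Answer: $\frac{1214899}{5379} \approx 225.86$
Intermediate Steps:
$E{\left(Q,Z \right)} = -99$ ($E{\left(Q,Z \right)} = -54 + 9 \left(-5\right) = -54 - 45 = -99$)
$n{\left(T,x \right)} = -99$ ($n{\left(T,x \right)} = -99 - 0 = -99 + 0 = -99$)
$\frac{369}{n{\left(-21,22 \right)}} + \frac{\left(103 + 151\right) \left(243 + 199\right)}{X} = \frac{369}{-99} + \frac{\left(103 + 151\right) \left(243 + 199\right)}{489} = 369 \left(- \frac{1}{99}\right) + 254 \cdot 442 \cdot \frac{1}{489} = - \frac{41}{11} + 112268 \cdot \frac{1}{489} = - \frac{41}{11} + \frac{112268}{489} = \frac{1214899}{5379}$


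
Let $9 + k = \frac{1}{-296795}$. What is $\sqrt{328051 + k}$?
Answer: $\frac{\sqrt{28896324889328255}}{296795} \approx 572.75$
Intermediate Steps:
$k = - \frac{2671156}{296795}$ ($k = -9 + \frac{1}{-296795} = -9 - \frac{1}{296795} = - \frac{2671156}{296795} \approx -9.0$)
$\sqrt{328051 + k} = \sqrt{328051 - \frac{2671156}{296795}} = \sqrt{\frac{97361225389}{296795}} = \frac{\sqrt{28896324889328255}}{296795}$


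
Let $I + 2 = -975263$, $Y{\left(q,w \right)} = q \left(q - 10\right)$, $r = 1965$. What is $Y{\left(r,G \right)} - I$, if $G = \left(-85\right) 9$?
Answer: $4816840$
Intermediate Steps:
$G = -765$
$Y{\left(q,w \right)} = q \left(-10 + q\right)$ ($Y{\left(q,w \right)} = q \left(q - 10\right) = q \left(-10 + q\right)$)
$I = -975265$ ($I = -2 - 975263 = -975265$)
$Y{\left(r,G \right)} - I = 1965 \left(-10 + 1965\right) - -975265 = 1965 \cdot 1955 + 975265 = 3841575 + 975265 = 4816840$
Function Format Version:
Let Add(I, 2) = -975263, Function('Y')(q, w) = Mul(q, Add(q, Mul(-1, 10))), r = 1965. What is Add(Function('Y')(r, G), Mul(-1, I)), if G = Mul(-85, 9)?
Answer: 4816840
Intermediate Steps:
G = -765
Function('Y')(q, w) = Mul(q, Add(-10, q)) (Function('Y')(q, w) = Mul(q, Add(q, -10)) = Mul(q, Add(-10, q)))
I = -975265 (I = Add(-2, -975263) = -975265)
Add(Function('Y')(r, G), Mul(-1, I)) = Add(Mul(1965, Add(-10, 1965)), Mul(-1, -975265)) = Add(Mul(1965, 1955), 975265) = Add(3841575, 975265) = 4816840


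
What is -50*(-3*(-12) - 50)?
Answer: 700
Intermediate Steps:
-50*(-3*(-12) - 50) = -50*(36 - 50) = -50*(-14) = 700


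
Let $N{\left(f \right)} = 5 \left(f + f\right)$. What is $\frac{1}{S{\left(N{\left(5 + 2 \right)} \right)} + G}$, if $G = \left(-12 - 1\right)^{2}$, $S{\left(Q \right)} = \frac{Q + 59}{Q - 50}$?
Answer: $\frac{20}{3509} \approx 0.0056996$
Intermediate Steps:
$N{\left(f \right)} = 10 f$ ($N{\left(f \right)} = 5 \cdot 2 f = 10 f$)
$S{\left(Q \right)} = \frac{59 + Q}{-50 + Q}$
$G = 169$ ($G = \left(-13\right)^{2} = 169$)
$\frac{1}{S{\left(N{\left(5 + 2 \right)} \right)} + G} = \frac{1}{\frac{59 + 10 \left(5 + 2\right)}{-50 + 10 \left(5 + 2\right)} + 169} = \frac{1}{\frac{59 + 10 \cdot 7}{-50 + 10 \cdot 7} + 169} = \frac{1}{\frac{59 + 70}{-50 + 70} + 169} = \frac{1}{\frac{1}{20} \cdot 129 + 169} = \frac{1}{\frac{129}{20} + 169} = \frac{1}{\frac{3509}{20}} = \frac{20}{3509}$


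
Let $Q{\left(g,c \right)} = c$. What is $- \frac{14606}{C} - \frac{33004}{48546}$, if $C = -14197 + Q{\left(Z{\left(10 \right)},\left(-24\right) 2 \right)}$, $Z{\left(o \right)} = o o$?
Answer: $\frac{119460448}{345768885} \approx 0.34549$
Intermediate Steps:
$Z{\left(o \right)} = o^{2}$
$C = -14245$ ($C = -14197 - 48 = -14245$)
$- \frac{14606}{C} - \frac{33004}{48546} = - \frac{14606}{-14245} - \frac{33004}{48546} = \left(-14606\right) \left(- \frac{1}{14245}\right) - \frac{16502}{24273} = \frac{14606}{14245} - \frac{16502}{24273} = \frac{119460448}{345768885}$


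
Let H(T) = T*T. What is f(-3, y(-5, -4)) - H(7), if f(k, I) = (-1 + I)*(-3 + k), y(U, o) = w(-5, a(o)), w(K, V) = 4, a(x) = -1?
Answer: -67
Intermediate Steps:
y(U, o) = 4
H(T) = T²
f(-3, y(-5, -4)) - H(7) = (3 - 1*(-3) - 3*4 + 4*(-3)) - 1*7² = (3 + 3 - 12 - 12) - 1*49 = -18 - 49 = -67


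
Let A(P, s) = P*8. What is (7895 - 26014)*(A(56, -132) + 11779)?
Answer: -221541013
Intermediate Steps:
A(P, s) = 8*P
(7895 - 26014)*(A(56, -132) + 11779) = (7895 - 26014)*(8*56 + 11779) = -18119*(448 + 11779) = -18119*12227 = -221541013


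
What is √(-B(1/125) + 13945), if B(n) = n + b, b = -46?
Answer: 23*√16530/25 ≈ 118.28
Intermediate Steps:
B(n) = -46 + n (B(n) = n - 46 = -46 + n)
√(-B(1/125) + 13945) = √(-(-46 + 1/125) + 13945) = √(-1*(-5749/125) + 13945) = √(5749/125 + 13945) = √(1748874/125) = 23*√16530/25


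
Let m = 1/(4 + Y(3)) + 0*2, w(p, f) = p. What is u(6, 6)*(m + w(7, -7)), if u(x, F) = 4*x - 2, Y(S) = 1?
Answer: 792/5 ≈ 158.40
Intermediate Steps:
u(x, F) = -2 + 4*x
m = 1/5 (m = 1/(4 + 1) + 0*2 = 1/5 + 0 = 1/5 ≈ 0.20000)
u(6, 6)*(m + w(7, -7)) = (-2 + 4*6)*(1/5 + 7) = (-2 + 24)*(36/5) = 22*(36/5) = 792/5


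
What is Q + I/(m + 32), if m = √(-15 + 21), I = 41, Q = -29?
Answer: -14105/509 - 41*√6/1018 ≈ -27.810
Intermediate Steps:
m = √6 ≈ 2.4495
Q + I/(m + 32) = -29 + 41/(√6 + 32) = -29 + 41/(32 + √6)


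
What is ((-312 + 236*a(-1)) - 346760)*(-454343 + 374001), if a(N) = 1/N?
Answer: 27903419336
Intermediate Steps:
((-312 + 236*a(-1)) - 346760)*(-454343 + 374001) = ((-312 + 236/(-1)) - 346760)*(-454343 + 374001) = ((-312 + 236*(-1)) - 346760)*(-80342) = ((-312 - 236) - 346760)*(-80342) = (-548 - 346760)*(-80342) = -347308*(-80342) = 27903419336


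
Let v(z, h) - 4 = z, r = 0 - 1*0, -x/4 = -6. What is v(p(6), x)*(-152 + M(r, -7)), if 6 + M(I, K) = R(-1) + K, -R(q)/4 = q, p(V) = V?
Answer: -1610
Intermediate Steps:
x = 24 (x = -4*(-6) = 24)
R(q) = -4*q
r = 0 (r = 0 + 0 = 0)
M(I, K) = -2 + K (M(I, K) = -6 + (-4*(-1) + K) = -6 + (4 + K) = -2 + K)
v(z, h) = 4 + z
v(p(6), x)*(-152 + M(r, -7)) = (4 + 6)*(-152 + (-2 - 7)) = 10*(-152 - 9) = 10*(-161) = -1610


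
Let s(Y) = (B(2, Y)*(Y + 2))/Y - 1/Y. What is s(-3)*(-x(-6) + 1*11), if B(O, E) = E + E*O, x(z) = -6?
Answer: -136/3 ≈ -45.333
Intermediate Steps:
s(Y) = 6 - 1/Y + 3*Y (s(Y) = ((Y*(1 + 2))*(Y + 2))/Y - 1/Y = ((Y*3)*(2 + Y))/Y - 1/Y = ((3*Y)*(2 + Y))/Y - 1/Y = (3*Y*(2 + Y))/Y - 1/Y = (6 + 3*Y) - 1/Y = 6 - 1/Y + 3*Y)
s(-3)*(-x(-6) + 1*11) = (6 - 1/(-3) + 3*(-3))*(-1*(-6) + 1*11) = (6 - 1*(-⅓) - 9)*(6 + 11) = (6 + ⅓ - 9)*17 = -8/3*17 = -136/3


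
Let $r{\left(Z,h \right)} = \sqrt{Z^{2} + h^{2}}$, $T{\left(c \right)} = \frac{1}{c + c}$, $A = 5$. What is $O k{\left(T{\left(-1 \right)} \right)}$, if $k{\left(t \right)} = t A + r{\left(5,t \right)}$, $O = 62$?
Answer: $-155 + 31 \sqrt{101} \approx 156.55$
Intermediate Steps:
$T{\left(c \right)} = \frac{1}{2 c}$
$k{\left(t \right)} = \sqrt{25 + t^{2}} + 5 t$ ($k{\left(t \right)} = t 5 + \sqrt{5^{2} + t^{2}} = 5 t + \sqrt{25 + t^{2}} = \sqrt{25 + t^{2}} + 5 t$)
$O k{\left(T{\left(-1 \right)} \right)} = 62 \left(\sqrt{25 + \left(\frac{1}{2 \left(-1\right)}\right)^{2}} + 5 \frac{1}{2 \left(-1\right)}\right) = 62 \left(\sqrt{25 + \left(\frac{1}{2} \left(-1\right)\right)^{2}} + 5 \cdot \frac{1}{2} \left(-1\right)\right) = 62 \left(\sqrt{25 + \left(- \frac{1}{2}\right)^{2}} + 5 \left(- \frac{1}{2}\right)\right) = 62 \left(\sqrt{25 + \frac{1}{4}} - \frac{5}{2}\right) = 62 \left(\sqrt{\frac{101}{4}} - \frac{5}{2}\right) = 62 \left(\frac{\sqrt{101}}{2} - \frac{5}{2}\right) = 62 \left(- \frac{5}{2} + \frac{\sqrt{101}}{2}\right) = -155 + 31 \sqrt{101}$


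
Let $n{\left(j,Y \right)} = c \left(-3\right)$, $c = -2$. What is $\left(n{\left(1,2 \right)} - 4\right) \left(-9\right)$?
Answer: $-18$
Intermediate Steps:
$n{\left(j,Y \right)} = 6$ ($n{\left(j,Y \right)} = \left(-2\right) \left(-3\right) = 6$)
$\left(n{\left(1,2 \right)} - 4\right) \left(-9\right) = \left(6 - 4\right) \left(-9\right) = 2 \left(-9\right) = -18$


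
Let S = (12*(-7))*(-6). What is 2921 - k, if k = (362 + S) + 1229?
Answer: 826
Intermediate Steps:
S = 504 (S = -84*(-6) = 504)
k = 2095 (k = (362 + 504) + 1229 = 866 + 1229 = 2095)
2921 - k = 2921 - 1*2095 = 2921 - 2095 = 826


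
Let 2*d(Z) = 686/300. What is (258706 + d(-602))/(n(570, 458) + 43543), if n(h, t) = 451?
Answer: 77612143/13198200 ≈ 5.8805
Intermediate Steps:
d(Z) = 343/300 (d(Z) = (686/300)/2 = (686*(1/300))/2 = (1/2)*(343/150) = 343/300)
(258706 + d(-602))/(n(570, 458) + 43543) = (258706 + 343/300)/(451 + 43543) = (77612143/300)/43994 = (77612143/300)*(1/43994) = 77612143/13198200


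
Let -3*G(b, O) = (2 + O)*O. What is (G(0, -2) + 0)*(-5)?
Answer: 0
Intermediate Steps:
G(b, O) = -O*(2 + O)/3 (G(b, O) = -(2 + O)*O/3 = -O*(2 + O)/3)
(G(0, -2) + 0)*(-5) = (-⅓*(-2)*(2 - 2) + 0)*(-5) = (-⅓*(-2)*0 + 0)*(-5) = (0 + 0)*(-5) = 0*(-5) = 0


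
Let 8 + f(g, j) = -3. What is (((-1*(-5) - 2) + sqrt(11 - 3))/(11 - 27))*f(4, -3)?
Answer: 33/16 + 11*sqrt(2)/8 ≈ 4.0070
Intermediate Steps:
f(g, j) = -11 (f(g, j) = -8 - 3 = -11)
(((-1*(-5) - 2) + sqrt(11 - 3))/(11 - 27))*f(4, -3) = (((-1*(-5) - 2) + sqrt(11 - 3))/(11 - 27))*(-11) = (((5 - 2) + sqrt(8))/(-16))*(-11) = ((3 + 2*sqrt(2))*(-1/16))*(-11) = (-3/16 - sqrt(2)/8)*(-11) = 33/16 + 11*sqrt(2)/8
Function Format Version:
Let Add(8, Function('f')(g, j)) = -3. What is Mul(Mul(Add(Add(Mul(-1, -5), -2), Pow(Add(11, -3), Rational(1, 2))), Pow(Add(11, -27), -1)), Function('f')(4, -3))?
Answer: Add(Rational(33, 16), Mul(Rational(11, 8), Pow(2, Rational(1, 2)))) ≈ 4.0070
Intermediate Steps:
Function('f')(g, j) = -11 (Function('f')(g, j) = Add(-8, -3) = -11)
Mul(Mul(Add(Add(Mul(-1, -5), -2), Pow(Add(11, -3), Rational(1, 2))), Pow(Add(11, -27), -1)), Function('f')(4, -3)) = Mul(Mul(Add(Add(Mul(-1, -5), -2), Pow(Add(11, -3), Rational(1, 2))), Pow(Add(11, -27), -1)), -11) = Mul(Mul(Add(Add(5, -2), Pow(8, Rational(1, 2))), Pow(-16, -1)), -11) = Mul(Mul(Add(3, Mul(2, Pow(2, Rational(1, 2)))), Rational(-1, 16)), -11) = Mul(Add(Rational(-3, 16), Mul(Rational(-1, 8), Pow(2, Rational(1, 2)))), -11) = Add(Rational(33, 16), Mul(Rational(11, 8), Pow(2, Rational(1, 2))))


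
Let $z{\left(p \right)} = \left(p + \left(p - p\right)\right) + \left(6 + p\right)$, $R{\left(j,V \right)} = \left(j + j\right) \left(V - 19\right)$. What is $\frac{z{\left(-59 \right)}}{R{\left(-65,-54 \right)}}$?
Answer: $- \frac{56}{4745} \approx -0.011802$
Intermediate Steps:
$R{\left(j,V \right)} = 2 j \left(-19 + V\right)$
$z{\left(p \right)} = 6 + 2 p$ ($z{\left(p \right)} = \left(p + 0\right) + \left(6 + p\right) = p + \left(6 + p\right) = 6 + 2 p$)
$\frac{z{\left(-59 \right)}}{R{\left(-65,-54 \right)}} = \frac{6 + 2 \left(-59\right)}{2 \left(-65\right) \left(-19 - 54\right)} = \frac{6 - 118}{2 \left(-65\right) \left(-73\right)} = - \frac{112}{9490} = \left(-112\right) \frac{1}{9490} = - \frac{56}{4745}$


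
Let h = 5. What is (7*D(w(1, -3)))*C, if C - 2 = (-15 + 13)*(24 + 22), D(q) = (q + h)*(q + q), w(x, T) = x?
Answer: -7560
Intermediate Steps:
D(q) = 2*q*(5 + q) (D(q) = (q + 5)*(q + q) = (5 + q)*(2*q) = 2*q*(5 + q))
C = -90 (C = 2 + (-15 + 13)*(24 + 22) = 2 - 2*46 = 2 - 92 = -90)
(7*D(w(1, -3)))*C = (7*(2*1*(5 + 1)))*(-90) = (7*(2*1*6))*(-90) = (7*12)*(-90) = 84*(-90) = -7560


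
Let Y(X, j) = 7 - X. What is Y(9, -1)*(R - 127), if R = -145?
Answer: 544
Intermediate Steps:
Y(9, -1)*(R - 127) = (7 - 1*9)*(-145 - 127) = (7 - 9)*(-272) = -2*(-272) = 544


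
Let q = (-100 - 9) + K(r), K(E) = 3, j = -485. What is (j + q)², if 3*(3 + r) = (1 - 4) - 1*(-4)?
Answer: 349281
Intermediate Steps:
r = -8/3 (r = -3 + ((1 - 4) - 1*(-4))/3 = -3 + (-3 + 4)/3 = -3 + (⅓)*1 = -3 + ⅓ = -8/3 ≈ -2.6667)
q = -106 (q = (-100 - 9) + 3 = -109 + 3 = -106)
(j + q)² = (-485 - 106)² = (-591)² = 349281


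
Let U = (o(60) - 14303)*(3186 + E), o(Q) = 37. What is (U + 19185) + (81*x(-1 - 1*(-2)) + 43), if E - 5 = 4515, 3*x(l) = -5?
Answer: -109914703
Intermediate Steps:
x(l) = -5/3 (x(l) = (⅓)*(-5) = -5/3)
E = 4520 (E = 5 + 4515 = 4520)
U = -109933796 (U = (37 - 14303)*(3186 + 4520) = -14266*7706 = -109933796)
(U + 19185) + (81*x(-1 - 1*(-2)) + 43) = (-109933796 + 19185) + (81*(-5/3) + 43) = -109914611 + (-135 + 43) = -109914611 - 92 = -109914703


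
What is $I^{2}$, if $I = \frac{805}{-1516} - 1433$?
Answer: $\frac{4722941672289}{2298256} \approx 2.055 \cdot 10^{6}$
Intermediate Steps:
$I = - \frac{2173233}{1516}$ ($I = 805 \left(- \frac{1}{1516}\right) - 1433 = - \frac{805}{1516} - 1433 = - \frac{2173233}{1516} \approx -1433.5$)
$I^{2} = \left(- \frac{2173233}{1516}\right)^{2} = \frac{4722941672289}{2298256}$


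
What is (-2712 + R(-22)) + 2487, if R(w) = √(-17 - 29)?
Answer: -225 + I*√46 ≈ -225.0 + 6.7823*I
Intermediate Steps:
R(w) = I*√46 (R(w) = √(-46) = I*√46)
(-2712 + R(-22)) + 2487 = (-2712 + I*√46) + 2487 = -225 + I*√46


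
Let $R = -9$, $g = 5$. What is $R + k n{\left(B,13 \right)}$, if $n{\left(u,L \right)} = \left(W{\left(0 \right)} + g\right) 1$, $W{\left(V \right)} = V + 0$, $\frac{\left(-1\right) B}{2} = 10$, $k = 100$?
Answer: $491$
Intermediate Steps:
$B = -20$ ($B = \left(-2\right) 10 = -20$)
$W{\left(V \right)} = V$
$n{\left(u,L \right)} = 5$ ($n{\left(u,L \right)} = \left(0 + 5\right) 1 = 5 \cdot 1 = 5$)
$R + k n{\left(B,13 \right)} = -9 + 100 \cdot 5 = -9 + 500 = 491$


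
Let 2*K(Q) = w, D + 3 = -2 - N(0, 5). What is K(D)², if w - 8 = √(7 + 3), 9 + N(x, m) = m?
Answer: (8 + √10)²/4 ≈ 31.149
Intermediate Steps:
N(x, m) = -9 + m
w = 8 + √10 (w = 8 + √(7 + 3) = 8 + √10 ≈ 11.162)
D = -1 (D = -3 + (-2 - (-9 + 5)) = -3 + (-2 - 1*(-4)) = -3 + (-2 + 4) = -3 + 2 = -1)
K(Q) = 4 + √10/2 (K(Q) = (8 + √10)/2 = 4 + √10/2)
K(D)² = (4 + √10/2)²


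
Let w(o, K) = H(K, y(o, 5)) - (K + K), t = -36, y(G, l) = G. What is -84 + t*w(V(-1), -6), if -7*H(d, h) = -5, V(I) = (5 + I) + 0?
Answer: -3792/7 ≈ -541.71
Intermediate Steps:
V(I) = 5 + I
H(d, h) = 5/7 (H(d, h) = -⅐*(-5) = 5/7)
w(o, K) = 5/7 - 2*K (w(o, K) = 5/7 - (K + K) = 5/7 - 2*K)
-84 + t*w(V(-1), -6) = -84 - 36*(5/7 - 2*(-6)) = -84 - 36*(5/7 + 12) = -84 - 36*89/7 = -84 - 3204/7 = -3792/7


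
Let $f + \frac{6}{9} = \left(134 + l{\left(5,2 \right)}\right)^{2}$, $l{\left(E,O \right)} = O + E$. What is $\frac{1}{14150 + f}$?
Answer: $\frac{3}{102091} \approx 2.9386 \cdot 10^{-5}$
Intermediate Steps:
$l{\left(E,O \right)} = E + O$
$f = \frac{59641}{3}$ ($f = - \frac{2}{3} + \left(134 + \left(5 + 2\right)\right)^{2} = - \frac{2}{3} + \left(134 + 7\right)^{2} = - \frac{2}{3} + 141^{2} = - \frac{2}{3} + 19881 = \frac{59641}{3} \approx 19880.0$)
$\frac{1}{14150 + f} = \frac{1}{14150 + \frac{59641}{3}} = \frac{1}{\frac{102091}{3}} = \frac{3}{102091}$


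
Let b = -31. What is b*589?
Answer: -18259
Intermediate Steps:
b*589 = -31*589 = -18259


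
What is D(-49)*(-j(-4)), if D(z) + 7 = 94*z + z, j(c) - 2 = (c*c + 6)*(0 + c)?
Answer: -400932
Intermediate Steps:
j(c) = 2 + c*(6 + c²) (j(c) = 2 + (c*c + 6)*(0 + c) = 2 + (c² + 6)*c = 2 + (6 + c²)*c = 2 + c*(6 + c²))
D(z) = -7 + 95*z (D(z) = -7 + (94*z + z) = -7 + 95*z)
D(-49)*(-j(-4)) = (-7 + 95*(-49))*(-(2 + (-4)³ + 6*(-4))) = (-7 - 4655)*(-(2 - 64 - 24)) = -(-4662)*(-86) = -4662*86 = -400932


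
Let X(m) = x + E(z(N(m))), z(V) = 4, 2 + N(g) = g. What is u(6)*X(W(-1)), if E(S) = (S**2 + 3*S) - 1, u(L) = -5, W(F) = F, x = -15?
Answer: -60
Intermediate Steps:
N(g) = -2 + g
E(S) = -1 + S**2 + 3*S
X(m) = 12 (X(m) = -15 + (-1 + 4**2 + 3*4) = -15 + (-1 + 16 + 12) = -15 + 27 = 12)
u(6)*X(W(-1)) = -5*12 = -60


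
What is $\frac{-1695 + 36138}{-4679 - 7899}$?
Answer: $- \frac{34443}{12578} \approx -2.7384$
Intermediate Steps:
$\frac{-1695 + 36138}{-4679 - 7899} = \frac{34443}{-12578} = 34443 \left(- \frac{1}{12578}\right) = - \frac{34443}{12578}$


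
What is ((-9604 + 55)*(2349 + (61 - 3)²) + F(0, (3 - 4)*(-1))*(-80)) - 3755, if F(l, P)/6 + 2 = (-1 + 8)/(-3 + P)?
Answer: -54554552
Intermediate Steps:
F(l, P) = -12 + 42/(-3 + P) (F(l, P) = -12 + 6*((-1 + 8)/(-3 + P)) = -12 + 6*(7/(-3 + P)) = -12 + 42/(-3 + P))
((-9604 + 55)*(2349 + (61 - 3)²) + F(0, (3 - 4)*(-1))*(-80)) - 3755 = ((-9604 + 55)*(2349 + (61 - 3)²) + (6*(13 - 2*(3 - 4)*(-1))/(-3 + (3 - 4)*(-1)))*(-80)) - 3755 = (-9549*(2349 + 58²) + (6*(13 - (-2)*(-1))/(-3 - 1*(-1)))*(-80)) - 3755 = (-9549*(2349 + 3364) + (6*(13 - 2*1)/(-3 + 1))*(-80)) - 3755 = (-9549*5713 + (6*(13 - 2)/(-2))*(-80)) - 3755 = (-54553437 + (6*(-½)*11)*(-80)) - 3755 = (-54553437 - 33*(-80)) - 3755 = (-54553437 + 2640) - 3755 = -54550797 - 3755 = -54554552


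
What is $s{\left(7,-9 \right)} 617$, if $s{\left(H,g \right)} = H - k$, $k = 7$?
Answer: $0$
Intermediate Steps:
$s{\left(H,g \right)} = -7 + H$ ($s{\left(H,g \right)} = H - 7 = -7 + H$)
$s{\left(7,-9 \right)} 617 = \left(-7 + 7\right) 617 = 0 \cdot 617 = 0$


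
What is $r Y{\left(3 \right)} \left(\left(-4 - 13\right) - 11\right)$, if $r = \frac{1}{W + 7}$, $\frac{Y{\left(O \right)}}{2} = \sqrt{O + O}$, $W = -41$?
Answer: $\frac{28 \sqrt{6}}{17} \approx 4.0345$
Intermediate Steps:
$Y{\left(O \right)} = 2 \sqrt{2} \sqrt{O}$ ($Y{\left(O \right)} = 2 \sqrt{O + O} = 2 \sqrt{2 O} = 2 \sqrt{2} \sqrt{O}$)
$r = - \frac{1}{34}$ ($r = \frac{1}{-41 + 7} = \frac{1}{-34} = - \frac{1}{34} \approx -0.029412$)
$r Y{\left(3 \right)} \left(\left(-4 - 13\right) - 11\right) = - \frac{2 \sqrt{2} \sqrt{3}}{34} \left(\left(-4 - 13\right) - 11\right) = - \frac{2 \sqrt{6}}{34} \left(-17 - 11\right) = - \frac{\sqrt{6}}{17} \left(-28\right) = \frac{28 \sqrt{6}}{17}$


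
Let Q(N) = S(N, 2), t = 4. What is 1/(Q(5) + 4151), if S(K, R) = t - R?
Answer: 1/4153 ≈ 0.00024079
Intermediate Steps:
S(K, R) = 4 - R
Q(N) = 2 (Q(N) = 4 - 1*2 = 4 - 2 = 2)
1/(Q(5) + 4151) = 1/(2 + 4151) = 1/4153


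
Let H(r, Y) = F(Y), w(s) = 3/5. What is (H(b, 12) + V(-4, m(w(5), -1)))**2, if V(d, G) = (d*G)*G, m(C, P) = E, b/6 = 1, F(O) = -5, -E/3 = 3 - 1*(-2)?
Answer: 819025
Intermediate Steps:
E = -15 (E = -3*(3 - 1*(-2)) = -3*(3 + 2) = -3*5 = -15)
w(s) = 3/5 (w(s) = 3*(1/5) = 3/5)
b = 6 (b = 6*1 = 6)
H(r, Y) = -5
m(C, P) = -15
V(d, G) = d*G**2 (V(d, G) = (G*d)*G = d*G**2)
(H(b, 12) + V(-4, m(w(5), -1)))**2 = (-5 - 4*(-15)**2)**2 = (-5 - 4*225)**2 = (-5 - 900)**2 = (-905)**2 = 819025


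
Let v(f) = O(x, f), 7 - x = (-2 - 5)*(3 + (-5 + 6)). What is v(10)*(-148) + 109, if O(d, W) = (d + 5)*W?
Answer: -59091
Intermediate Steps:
x = 35 (x = 7 - (-2 - 5)*(3 + (-5 + 6)) = 7 - (-7)*(3 + 1) = 7 - (-7)*4 = 7 - 1*(-28) = 7 + 28 = 35)
O(d, W) = W*(5 + d) (O(d, W) = (5 + d)*W = W*(5 + d))
v(f) = 40*f (v(f) = f*(5 + 35) = f*40 = 40*f)
v(10)*(-148) + 109 = (40*10)*(-148) + 109 = 400*(-148) + 109 = -59200 + 109 = -59091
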